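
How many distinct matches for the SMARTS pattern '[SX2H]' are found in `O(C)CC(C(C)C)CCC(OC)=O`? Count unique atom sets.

0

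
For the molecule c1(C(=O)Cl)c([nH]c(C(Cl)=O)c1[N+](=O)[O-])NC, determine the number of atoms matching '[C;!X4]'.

2

The query [C;!X4] means: aliphatic carbon that does not have four total connections.
Check the 16 heavy atoms by environment: 1× n (aromatic, X3) → no; 4× c (aromatic, X3) → no; 2× C (X3) → match; 3× O (X1) → no; 2× Cl (X1) → no; 1× N (charge +1, X3) → no; 1× O (charge -1, X1) → no; 1× N (X3) → no; 1× C (X4) → no.
That gives 2 matching atoms.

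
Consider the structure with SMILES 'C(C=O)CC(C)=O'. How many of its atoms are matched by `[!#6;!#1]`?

Check the 7 heavy atoms by environment: 5× C → no; 2× O → match.
That gives 2 matching atoms.

2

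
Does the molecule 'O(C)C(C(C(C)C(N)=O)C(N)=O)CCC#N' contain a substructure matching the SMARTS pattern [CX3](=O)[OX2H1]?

No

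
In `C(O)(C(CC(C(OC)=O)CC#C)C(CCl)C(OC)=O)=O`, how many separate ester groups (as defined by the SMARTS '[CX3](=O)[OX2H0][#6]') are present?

[CX3](=O)[OX2H0][#6] is the SMARTS for an ester: a carbonyl carbon bonded to an oxygen that is itself bonded to carbon (no H on that O).
The molecule carries 2 separate instances of a methyl-ester group (-C(=O)OCH3) meeting every constraint; each maps to a distinct set of atoms, giving 2 matches.

2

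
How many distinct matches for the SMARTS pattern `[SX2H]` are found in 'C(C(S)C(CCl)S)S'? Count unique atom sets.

3

[SX2H] is the SMARTS for a thiol: an aliphatic sulfur with two connections, one being H.
The molecule carries 3 separate instances of a thiol (-SH) meeting every constraint; each maps to a distinct set of atoms, giving 3 matches.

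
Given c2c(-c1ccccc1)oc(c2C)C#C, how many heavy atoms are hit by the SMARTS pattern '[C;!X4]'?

Check the 14 heavy atoms by environment: 1× o (aromatic, X2) → no; 10× c (aromatic, X3) → no; 1× C (X4) → no; 2× C (X2) → match.
That gives 2 matching atoms.

2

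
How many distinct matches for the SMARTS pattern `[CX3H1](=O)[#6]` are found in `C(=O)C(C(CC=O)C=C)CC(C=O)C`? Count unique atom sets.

3

[CX3H1](=O)[#6] is the SMARTS for an aldehyde: an sp2 carbon with one H, double-bonded to O and single-bonded to carbon.
The molecule carries 3 separate instances of an aldehyde (-CHO) meeting every constraint; each maps to a distinct set of atoms, giving 3 matches.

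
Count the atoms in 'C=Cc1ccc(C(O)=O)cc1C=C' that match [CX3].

Check the 13 heavy atoms by environment: 6× c (aromatic, X3) → no; 5× C (X3) → match; 1× O (X1) → no; 1× O (X2) → no.
That gives 5 matching atoms.

5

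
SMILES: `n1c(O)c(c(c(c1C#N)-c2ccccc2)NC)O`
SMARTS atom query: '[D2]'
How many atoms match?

Check the 18 heavy atoms by environment: 1× n (aromatic, D2) → match; 6× c (aromatic, D3) → no; 2× O (D1) → no; 5× c (aromatic, D2) → match; 1× C (D2) → match; 1× N (D1) → no; 1× N (D2) → match; 1× C (D1) → no.
Summing the matching environments: 1 + 5 + 1 + 1 = 8 matching atoms.

8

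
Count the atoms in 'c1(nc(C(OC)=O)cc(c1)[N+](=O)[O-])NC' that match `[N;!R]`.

2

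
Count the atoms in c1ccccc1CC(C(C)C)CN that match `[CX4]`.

Check the 13 heavy atoms by environment: 6× C (X4) → match; 6× c (aromatic, X3) → no; 1× N (X3) → no.
That gives 6 matching atoms.

6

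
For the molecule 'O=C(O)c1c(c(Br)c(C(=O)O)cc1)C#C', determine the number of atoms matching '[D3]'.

The query [D3] means: atom with exactly three heavy-atom neighbours.
Check the 15 heavy atoms by environment: 4× c (aromatic, D3) → match; 2× c (aromatic, D2) → no; 2× C (D3) → match; 4× O (D1) → no; 1× Br (D1) → no; 1× C (D2) → no; 1× C (D1) → no.
Summing the matching environments: 4 + 2 = 6 matching atoms.

6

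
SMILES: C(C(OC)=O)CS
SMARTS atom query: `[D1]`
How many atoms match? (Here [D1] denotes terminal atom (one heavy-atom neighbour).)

The query [D1] means: atom with exactly one heavy-atom neighbour (degree 1).
Check the 7 heavy atoms by environment: 2× C (D2) → no; 1× S (D1) → match; 1× C (D3) → no; 1× O (D1) → match; 1× O (D2) → no; 1× C (D1) → match.
Summing the matching environments: 1 + 1 + 1 = 3 matching atoms.

3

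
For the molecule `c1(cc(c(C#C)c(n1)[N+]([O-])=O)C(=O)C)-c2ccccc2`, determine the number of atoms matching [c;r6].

11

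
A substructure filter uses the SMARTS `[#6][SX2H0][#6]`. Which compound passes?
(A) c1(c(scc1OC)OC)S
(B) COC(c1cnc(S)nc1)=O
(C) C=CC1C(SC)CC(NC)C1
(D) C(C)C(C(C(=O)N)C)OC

C

[#6][SX2H0][#6] describes an aliphatic sulfur bridging two carbons with no H on the sulfur (a thioether).
(A) has a methoxy ether (-OCH3) but the bridging atom is O, not S.
(B) has a thiol (-SH) but the sulfur has H1, not H0 bridging two carbons.
(C) contains a methylthio ether (-SCH3), which satisfies every atom and bond constraint.
(D) has a methoxy ether (-OCH3) but the bridging atom is O, not S.
So the answer is (C).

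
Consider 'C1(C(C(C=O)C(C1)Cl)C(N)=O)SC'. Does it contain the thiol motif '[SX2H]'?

No

The pattern [SX2H] describes an aliphatic sulfur with two connections, one being H — a thiol.
The closest candidate here is a methylthio ether (-SCH3), but the sulfur has H0 (bonded to two carbons), not H1. No other fragment satisfies the full query, so there is no match.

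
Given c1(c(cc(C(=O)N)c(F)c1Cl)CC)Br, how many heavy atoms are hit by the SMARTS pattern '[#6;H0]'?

6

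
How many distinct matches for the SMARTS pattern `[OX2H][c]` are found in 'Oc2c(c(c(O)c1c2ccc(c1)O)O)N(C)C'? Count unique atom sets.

4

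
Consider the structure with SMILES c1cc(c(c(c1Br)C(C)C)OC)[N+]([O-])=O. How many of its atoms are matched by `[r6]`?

6

Check the 15 heavy atoms by environment: 6× c (aromatic, in 6-ring) → match; 1× Br (acyclic) → no; 4× C (acyclic) → no; 2× O (acyclic) → no; 1× N (charge +1, acyclic) → no; 1× O (charge -1, acyclic) → no.
That gives 6 matching atoms.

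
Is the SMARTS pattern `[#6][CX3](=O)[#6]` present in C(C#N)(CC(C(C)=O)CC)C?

The pattern [#6][CX3](=O)[#6] describes a carbonyl carbon (no H) flanked by two carbons — a ketone.
The molecule carries an acetyl/ketone group (-C(=O)CH3), whose atoms satisfy every constraint of the query, so the pattern matches.

Yes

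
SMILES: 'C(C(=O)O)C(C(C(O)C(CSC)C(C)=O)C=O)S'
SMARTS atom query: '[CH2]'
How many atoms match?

2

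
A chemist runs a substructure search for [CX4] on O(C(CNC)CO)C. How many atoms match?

The query [CX4] means: C with X4: aliphatic carbon with exactly 4 total connections (bonds + H).
Check the 8 heavy atoms by environment: 5× C (X4) → match; 2× O (X2) → no; 1× N (X3) → no.
That gives 5 matching atoms.

5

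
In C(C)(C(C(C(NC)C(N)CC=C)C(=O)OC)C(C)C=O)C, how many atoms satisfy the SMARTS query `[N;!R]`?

2

The query [N;!R] means: aliphatic nitrogen not in a ring.
Check the 21 heavy atoms by environment: 16× C (acyclic) → no; 2× N (acyclic) → match; 3× O (acyclic) → no.
That gives 2 matching atoms.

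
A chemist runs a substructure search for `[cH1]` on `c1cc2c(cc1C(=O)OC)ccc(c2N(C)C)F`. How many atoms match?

The query [cH1] means: aromatic carbon bearing exactly one hydrogen.
Check the 18 heavy atoms by environment: 5× c (aromatic, H0) → no; 5× c (aromatic, H1) → match; 1× C (H0) → no; 2× O (H0) → no; 3× C (H3) → no; 1× N (H0) → no; 1× F (H0) → no.
That gives 5 matching atoms.

5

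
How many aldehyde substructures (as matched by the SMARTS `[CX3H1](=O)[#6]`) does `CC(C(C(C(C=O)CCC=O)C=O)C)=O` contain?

[CX3H1](=O)[#6] is the SMARTS for an aldehyde: an sp2 carbon with one H, double-bonded to O and single-bonded to carbon.
The molecule carries 3 separate instances of an aldehyde (-CHO) meeting every constraint; each maps to a distinct set of atoms, giving 3 matches.

3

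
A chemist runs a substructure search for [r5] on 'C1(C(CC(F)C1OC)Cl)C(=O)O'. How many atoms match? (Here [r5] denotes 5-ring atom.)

5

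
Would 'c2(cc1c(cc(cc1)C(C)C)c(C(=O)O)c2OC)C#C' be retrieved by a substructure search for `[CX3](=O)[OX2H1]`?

The pattern [CX3](=O)[OX2H1] describes an sp2 carbon double-bonded to O and single-bonded to an -OH oxygen — a carboxylic acid.
The molecule carries a carboxylic acid group (-C(=O)OH), whose atoms satisfy every constraint of the query, so the pattern matches.

Yes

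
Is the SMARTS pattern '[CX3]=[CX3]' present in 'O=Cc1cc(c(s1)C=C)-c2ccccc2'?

The pattern [CX3]=[CX3] describes a non-aromatic C=C double bond between two sp2 carbons — an alkene.
The molecule carries a vinyl group (-CH=CH2), whose atoms satisfy every constraint of the query, so the pattern matches.

Yes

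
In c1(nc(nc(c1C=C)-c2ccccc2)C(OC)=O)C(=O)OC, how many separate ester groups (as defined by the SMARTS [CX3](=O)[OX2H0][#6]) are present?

2

[CX3](=O)[OX2H0][#6] is the SMARTS for an ester: a carbonyl carbon bonded to an oxygen that is itself bonded to carbon (no H on that O).
The molecule carries 2 separate instances of a methyl-ester group (-C(=O)OCH3) meeting every constraint; each maps to a distinct set of atoms, giving 2 matches.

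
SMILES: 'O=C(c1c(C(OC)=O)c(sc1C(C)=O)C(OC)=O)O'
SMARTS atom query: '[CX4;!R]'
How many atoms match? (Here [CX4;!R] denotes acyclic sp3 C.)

3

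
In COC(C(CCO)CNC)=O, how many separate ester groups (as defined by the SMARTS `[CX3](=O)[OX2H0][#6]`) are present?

1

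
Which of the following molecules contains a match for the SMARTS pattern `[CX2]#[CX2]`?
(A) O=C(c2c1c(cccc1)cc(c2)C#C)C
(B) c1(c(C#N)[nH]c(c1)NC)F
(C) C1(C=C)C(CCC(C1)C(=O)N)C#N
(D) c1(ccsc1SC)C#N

[CX2]#[CX2] describes a carbon-carbon triple bond (an alkyne).
(A) contains an ethynyl group (-C#CH), which satisfies every atom and bond constraint.
(B) has a nitrile (-C#N) but the triple bond is C#N, not C#C.
(C) has a nitrile (-C#N) but the triple bond is C#N, not C#C.
(D) has a nitrile (-C#N) but the triple bond is C#N, not C#C.
So the answer is (A).

A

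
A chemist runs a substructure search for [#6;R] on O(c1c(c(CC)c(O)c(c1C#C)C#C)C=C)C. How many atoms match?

6

The query [#6;R] means: carbon that is part of a ring.
Check the 17 heavy atoms by environment: 6× c (aromatic, in 6-ring) → match; 9× C (acyclic) → no; 2× O (acyclic) → no.
That gives 6 matching atoms.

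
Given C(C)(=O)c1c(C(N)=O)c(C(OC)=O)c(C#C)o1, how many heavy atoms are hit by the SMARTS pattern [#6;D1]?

3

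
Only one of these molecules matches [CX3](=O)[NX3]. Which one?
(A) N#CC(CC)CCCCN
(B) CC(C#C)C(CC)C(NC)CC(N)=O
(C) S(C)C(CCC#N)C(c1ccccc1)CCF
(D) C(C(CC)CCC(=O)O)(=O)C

B

[CX3](=O)[NX3] describes a carbonyl carbon bonded to a trivalent nitrogen (an amide).
(A) has a nitrile (-C#N) but the nitrile N is NX1 (triple-bonded), not NX3.
(B) contains a primary amide (-C(=O)NH2), which satisfies every atom and bond constraint.
(C) has a nitrile (-C#N) but the nitrile N is NX1 (triple-bonded), not NX3.
(D) has a carboxylic acid group (-C(=O)OH) but the carbonyl is bonded to O, not to an NX3 nitrogen.
So the answer is (B).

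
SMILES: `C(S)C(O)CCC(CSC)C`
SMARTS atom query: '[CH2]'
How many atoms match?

The query [CH2] means: aliphatic carbon with exactly two hydrogens.
Check the 11 heavy atoms by environment: 4× C (H2) → match; 2× C (H1) → no; 1× S (H1) → no; 1× S (H0) → no; 2× C (H3) → no; 1× O (H1) → no.
That gives 4 matching atoms.

4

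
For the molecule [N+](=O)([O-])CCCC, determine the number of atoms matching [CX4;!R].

4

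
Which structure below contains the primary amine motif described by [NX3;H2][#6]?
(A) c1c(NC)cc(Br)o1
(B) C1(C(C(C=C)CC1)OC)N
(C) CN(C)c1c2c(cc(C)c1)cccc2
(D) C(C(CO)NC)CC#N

B

[NX3;H2][#6] describes a trivalent nitrogen with two H attached to carbon (a primary amine).
(A) has an N-methylamino group (-NHCH3) but the nitrogen bears two carbons and only one H (H1), not H2.
(B) contains a primary amino group (-NH2), which satisfies every atom and bond constraint.
(C) has a dimethylamino group (-N(CH3)2) but the nitrogen has H0, not H2.
(D) has a nitrile (-C#N) but the nitrogen is NX1 (triple-bonded), not NX3 with two H.
So the answer is (B).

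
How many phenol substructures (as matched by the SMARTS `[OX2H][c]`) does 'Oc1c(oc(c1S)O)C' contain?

2

[OX2H][c] is the SMARTS for a phenol: a hydroxyl oxygen attached to an aromatic carbon.
The molecule carries 2 separate instances of a hydroxyl group (-OH) meeting every constraint; each maps to a distinct set of atoms, giving 2 matches.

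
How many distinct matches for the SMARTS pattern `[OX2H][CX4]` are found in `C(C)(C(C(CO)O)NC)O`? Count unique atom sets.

3

[OX2H][CX4] is the SMARTS for an aliphatic alcohol: a hydroxyl oxygen bound to an sp3 (X4) carbon.
The molecule carries 3 separate instances of a hydroxyl group (-OH) meeting every constraint; each maps to a distinct set of atoms, giving 3 matches.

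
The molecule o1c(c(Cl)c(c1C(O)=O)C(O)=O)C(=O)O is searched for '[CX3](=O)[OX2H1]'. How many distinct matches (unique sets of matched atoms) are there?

3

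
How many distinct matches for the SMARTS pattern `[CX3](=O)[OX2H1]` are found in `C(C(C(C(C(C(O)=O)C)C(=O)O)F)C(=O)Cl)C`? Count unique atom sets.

2

[CX3](=O)[OX2H1] is the SMARTS for a carboxylic acid: an sp2 carbon double-bonded to O and single-bonded to an -OH oxygen.
The molecule carries 2 separate instances of a carboxylic acid group (-C(=O)OH) meeting every constraint; each maps to a distinct set of atoms, giving 2 matches.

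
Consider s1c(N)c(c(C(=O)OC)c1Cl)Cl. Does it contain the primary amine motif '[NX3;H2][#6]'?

Yes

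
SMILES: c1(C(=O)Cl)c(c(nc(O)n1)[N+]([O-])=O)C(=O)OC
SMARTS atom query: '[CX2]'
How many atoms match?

0

The query [CX2] means: C with X2: aliphatic carbon with exactly 2 total connections.
Check the 17 heavy atoms by environment: 2× n (aromatic, X2) → no; 4× c (aromatic, X3) → no; 2× C (X3) → no; 3× O (X1) → no; 1× Cl (X1) → no; 2× O (X2) → no; 1× C (X4) → no; 1× N (charge +1, X3) → no; 1× O (charge -1, X1) → no.
No environment satisfies the query, so 0 matching atoms.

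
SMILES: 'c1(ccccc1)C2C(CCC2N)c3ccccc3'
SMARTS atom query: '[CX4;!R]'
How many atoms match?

0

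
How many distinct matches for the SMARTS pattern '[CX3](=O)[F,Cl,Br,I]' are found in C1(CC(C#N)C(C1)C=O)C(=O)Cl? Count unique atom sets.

1

[CX3](=O)[F,Cl,Br,I] is the SMARTS for an acyl halide: a carbonyl carbon bonded to a halogen.
Exactly one fragment in the molecule meets all constraints, giving 1 match.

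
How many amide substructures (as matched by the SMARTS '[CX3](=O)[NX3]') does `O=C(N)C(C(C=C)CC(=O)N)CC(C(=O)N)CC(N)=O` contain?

4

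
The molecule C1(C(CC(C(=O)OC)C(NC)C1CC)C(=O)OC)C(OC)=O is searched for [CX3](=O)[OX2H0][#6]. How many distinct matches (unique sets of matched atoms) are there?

3

[CX3](=O)[OX2H0][#6] is the SMARTS for an ester: a carbonyl carbon bonded to an oxygen that is itself bonded to carbon (no H on that O).
The molecule carries 3 separate instances of a methyl-ester group (-C(=O)OCH3) meeting every constraint; each maps to a distinct set of atoms, giving 3 matches.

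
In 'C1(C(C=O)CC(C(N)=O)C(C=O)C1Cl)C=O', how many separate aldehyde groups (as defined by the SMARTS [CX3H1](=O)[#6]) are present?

3

[CX3H1](=O)[#6] is the SMARTS for an aldehyde: an sp2 carbon with one H, double-bonded to O and single-bonded to carbon.
The molecule carries 3 separate instances of an aldehyde (-CHO) meeting every constraint; each maps to a distinct set of atoms, giving 3 matches.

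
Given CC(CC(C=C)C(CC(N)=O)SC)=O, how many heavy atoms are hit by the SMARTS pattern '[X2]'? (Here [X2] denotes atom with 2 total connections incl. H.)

1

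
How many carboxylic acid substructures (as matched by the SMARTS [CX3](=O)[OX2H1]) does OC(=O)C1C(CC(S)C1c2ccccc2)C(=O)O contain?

[CX3](=O)[OX2H1] is the SMARTS for a carboxylic acid: an sp2 carbon double-bonded to O and single-bonded to an -OH oxygen.
The molecule carries 2 separate instances of a carboxylic acid group (-C(=O)OH) meeting every constraint; each maps to a distinct set of atoms, giving 2 matches.

2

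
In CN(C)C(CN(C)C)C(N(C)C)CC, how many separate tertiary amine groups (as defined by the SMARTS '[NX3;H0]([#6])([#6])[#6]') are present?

3

[NX3;H0]([#6])([#6])[#6] is the SMARTS for a tertiary amine: a trivalent nitrogen with no H, bonded to three carbons.
The molecule carries 3 separate instances of a dimethylamino group (-N(CH3)2) meeting every constraint; each maps to a distinct set of atoms, giving 3 matches.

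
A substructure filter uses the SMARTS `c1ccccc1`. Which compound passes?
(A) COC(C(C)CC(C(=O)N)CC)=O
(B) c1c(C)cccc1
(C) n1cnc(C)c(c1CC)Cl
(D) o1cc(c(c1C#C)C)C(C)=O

c1ccccc1 describes six aromatic carbons in a ring (a benzene ring).
(A) has a methyl group (-CH3) but no six-membered all-carbon aromatic ring is present.
(B) contains the required atom environment, so the pattern matches.
(C) has a methyl group (-CH3) but no six-membered all-carbon aromatic ring is present.
(D) has a methyl group (-CH3) but no six-membered all-carbon aromatic ring is present.
So the answer is (B).

B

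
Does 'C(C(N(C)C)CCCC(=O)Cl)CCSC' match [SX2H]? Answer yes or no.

No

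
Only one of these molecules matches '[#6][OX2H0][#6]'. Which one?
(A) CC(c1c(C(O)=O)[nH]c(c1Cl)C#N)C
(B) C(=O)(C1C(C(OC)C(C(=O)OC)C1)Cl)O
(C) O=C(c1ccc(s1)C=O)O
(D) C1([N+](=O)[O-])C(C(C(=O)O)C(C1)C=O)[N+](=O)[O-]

[#6][OX2H0][#6] describes an aliphatic oxygen bridging two carbons with no H on the oxygen (an ether).
(A) has a carboxylic acid group (-C(=O)OH) but the -OH oxygen has H1; the =O is OX1, not OX2.
(B) contains a methoxy ether (-OCH3), which satisfies every atom and bond constraint.
(C) has a carboxylic acid group (-C(=O)OH) but the -OH oxygen has H1; the =O is OX1, not OX2.
(D) has a carboxylic acid group (-C(=O)OH) but the -OH oxygen has H1; the =O is OX1, not OX2.
So the answer is (B).

B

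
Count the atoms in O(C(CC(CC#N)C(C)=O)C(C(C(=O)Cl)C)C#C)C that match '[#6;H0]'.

4

The query [#6;H0] means: any carbon with no attached hydrogen.
Check the 19 heavy atoms by environment: 3× C (H3) → no; 5× C (H1) → no; 2× C (H2) → no; 4× C (H0) → match; 3× O (H0) → no; 1× Cl (H0) → no; 1× N (H0) → no.
That gives 4 matching atoms.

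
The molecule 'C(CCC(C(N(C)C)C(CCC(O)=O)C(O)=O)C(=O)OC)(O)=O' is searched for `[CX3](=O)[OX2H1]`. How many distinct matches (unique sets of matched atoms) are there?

3

[CX3](=O)[OX2H1] is the SMARTS for a carboxylic acid: an sp2 carbon double-bonded to O and single-bonded to an -OH oxygen.
The molecule carries 3 separate instances of a carboxylic acid group (-C(=O)OH) meeting every constraint; each maps to a distinct set of atoms, giving 3 matches.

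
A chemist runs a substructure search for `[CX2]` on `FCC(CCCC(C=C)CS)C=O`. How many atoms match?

0

The query [CX2] means: C with X2: aliphatic carbon with exactly 2 total connections.
Check the 13 heavy atoms by environment: 7× C (X4) → no; 1× F (X1) → no; 3× C (X3) → no; 1× O (X1) → no; 1× S (X2) → no.
No environment satisfies the query, so 0 matching atoms.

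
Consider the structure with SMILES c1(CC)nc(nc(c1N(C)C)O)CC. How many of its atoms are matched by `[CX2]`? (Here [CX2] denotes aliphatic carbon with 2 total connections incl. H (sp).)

0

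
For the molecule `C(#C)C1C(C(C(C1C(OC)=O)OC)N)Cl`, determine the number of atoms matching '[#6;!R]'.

5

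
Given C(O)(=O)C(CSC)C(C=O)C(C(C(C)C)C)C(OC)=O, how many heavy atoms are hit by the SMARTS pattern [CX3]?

Check the 20 heavy atoms by environment: 11× C (X4) → no; 1× S (X2) → no; 3× C (X3) → match; 3× O (X1) → no; 2× O (X2) → no.
That gives 3 matching atoms.

3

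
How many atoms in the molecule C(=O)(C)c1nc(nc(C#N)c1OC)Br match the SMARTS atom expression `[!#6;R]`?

The query [!#6;R] means: non-carbon atom that is part of a ring.
Check the 14 heavy atoms by environment: 2× n (aromatic, in 6-ring) → match; 4× c (aromatic, in 6-ring) → no; 4× C (acyclic) → no; 1× N (acyclic) → no; 2× O (acyclic) → no; 1× Br (acyclic) → no.
That gives 2 matching atoms.

2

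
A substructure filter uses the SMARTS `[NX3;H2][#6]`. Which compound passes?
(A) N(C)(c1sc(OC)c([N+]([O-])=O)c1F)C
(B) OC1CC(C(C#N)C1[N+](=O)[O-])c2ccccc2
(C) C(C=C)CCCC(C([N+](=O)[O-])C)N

[NX3;H2][#6] describes a trivalent nitrogen with two H attached to carbon (a primary amine).
(A) has a nitro group (-[N+](=O)[O-]) but the nitrogen is [N+] with no H, not NX3H2.
(B) has a nitro group (-[N+](=O)[O-]) but the nitrogen is [N+] with no H, not NX3H2.
(C) contains a primary amino group (-NH2), which satisfies every atom and bond constraint.
So the answer is (C).

C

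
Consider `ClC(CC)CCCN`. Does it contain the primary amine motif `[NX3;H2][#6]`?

Yes

The pattern [NX3;H2][#6] describes a trivalent nitrogen with two H attached to carbon — a primary amine.
The molecule carries a primary amino group (-NH2), whose atoms satisfy every constraint of the query, so the pattern matches.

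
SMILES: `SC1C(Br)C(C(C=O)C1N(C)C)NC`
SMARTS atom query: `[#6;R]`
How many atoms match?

5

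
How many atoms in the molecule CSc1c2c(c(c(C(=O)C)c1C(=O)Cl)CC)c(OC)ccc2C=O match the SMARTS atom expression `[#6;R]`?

10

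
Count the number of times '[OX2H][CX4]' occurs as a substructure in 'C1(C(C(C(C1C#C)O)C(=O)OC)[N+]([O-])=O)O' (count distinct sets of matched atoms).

2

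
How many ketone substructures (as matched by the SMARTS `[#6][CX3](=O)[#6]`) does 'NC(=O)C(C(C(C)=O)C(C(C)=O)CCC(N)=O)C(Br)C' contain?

2

[#6][CX3](=O)[#6] is the SMARTS for a ketone: a carbonyl carbon (no H) flanked by two carbons.
The molecule carries 2 separate instances of an acetyl/ketone group (-C(=O)CH3) meeting every constraint; each maps to a distinct set of atoms, giving 2 matches.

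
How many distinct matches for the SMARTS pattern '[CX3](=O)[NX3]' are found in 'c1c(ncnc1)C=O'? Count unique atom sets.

0

[CX3](=O)[NX3] is the SMARTS for an amide: a carbonyl carbon bonded to a trivalent nitrogen.
No fragment in the molecule satisfies every constraint, giving 0 matches.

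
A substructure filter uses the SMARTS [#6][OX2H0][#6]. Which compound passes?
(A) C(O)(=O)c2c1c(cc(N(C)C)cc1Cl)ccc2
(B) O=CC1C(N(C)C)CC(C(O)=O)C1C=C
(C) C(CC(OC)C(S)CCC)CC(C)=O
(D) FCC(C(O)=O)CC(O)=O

[#6][OX2H0][#6] describes an aliphatic oxygen bridging two carbons with no H on the oxygen (an ether).
(A) has a carboxylic acid group (-C(=O)OH) but the -OH oxygen has H1; the =O is OX1, not OX2.
(B) has a carboxylic acid group (-C(=O)OH) but the -OH oxygen has H1; the =O is OX1, not OX2.
(C) contains a methoxy ether (-OCH3), which satisfies every atom and bond constraint.
(D) has a carboxylic acid group (-C(=O)OH) but the -OH oxygen has H1; the =O is OX1, not OX2.
So the answer is (C).

C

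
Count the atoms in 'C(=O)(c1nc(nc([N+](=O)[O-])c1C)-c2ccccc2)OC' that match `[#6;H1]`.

5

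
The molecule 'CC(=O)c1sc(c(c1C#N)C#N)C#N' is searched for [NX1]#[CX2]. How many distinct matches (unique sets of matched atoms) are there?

3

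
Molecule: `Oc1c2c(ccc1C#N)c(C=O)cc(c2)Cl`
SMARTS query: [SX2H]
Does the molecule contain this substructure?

No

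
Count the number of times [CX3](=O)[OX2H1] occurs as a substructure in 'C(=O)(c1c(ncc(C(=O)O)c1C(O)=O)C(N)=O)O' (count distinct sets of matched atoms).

3

[CX3](=O)[OX2H1] is the SMARTS for a carboxylic acid: an sp2 carbon double-bonded to O and single-bonded to an -OH oxygen.
The molecule carries 3 separate instances of a carboxylic acid group (-C(=O)OH) meeting every constraint; each maps to a distinct set of atoms, giving 3 matches.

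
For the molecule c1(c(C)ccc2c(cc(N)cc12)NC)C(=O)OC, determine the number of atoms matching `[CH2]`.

0

The query [CH2] means: aliphatic carbon with exactly two hydrogens.
Check the 18 heavy atoms by environment: 6× c (aromatic, H0) → no; 4× c (aromatic, H1) → no; 3× C (H3) → no; 1× N (H2) → no; 1× C (H0) → no; 2× O (H0) → no; 1× N (H1) → no.
No environment satisfies the query, so 0 matching atoms.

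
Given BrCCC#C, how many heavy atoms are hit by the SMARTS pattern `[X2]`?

2

Check the 5 heavy atoms by environment: 2× C (X4) → no; 1× Br (X1) → no; 2× C (X2) → match.
That gives 2 matching atoms.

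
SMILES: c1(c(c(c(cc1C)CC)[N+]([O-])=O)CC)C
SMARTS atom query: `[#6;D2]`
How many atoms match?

Check the 15 heavy atoms by environment: 5× c (aromatic, D3) → no; 1× c (aromatic, D2) → match; 1× N (charge +1, D3) → no; 1× O (charge -1, D1) → no; 1× O (D1) → no; 2× C (D2) → match; 4× C (D1) → no.
Summing the matching environments: 1 + 2 = 3 matching atoms.

3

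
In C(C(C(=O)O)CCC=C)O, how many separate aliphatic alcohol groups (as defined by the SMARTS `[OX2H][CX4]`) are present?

1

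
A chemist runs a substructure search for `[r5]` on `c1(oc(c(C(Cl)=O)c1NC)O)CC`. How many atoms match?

The query [r5] means: r5 matches atoms in a five-membered ring.
Check the 13 heavy atoms by environment: 1× o (aromatic, in 5-ring) → match; 4× c (aromatic, in 5-ring) → match; 4× C (acyclic) → no; 2× O (acyclic) → no; 1× Cl (acyclic) → no; 1× N (acyclic) → no.
Summing the matching environments: 1 + 4 = 5 matching atoms.

5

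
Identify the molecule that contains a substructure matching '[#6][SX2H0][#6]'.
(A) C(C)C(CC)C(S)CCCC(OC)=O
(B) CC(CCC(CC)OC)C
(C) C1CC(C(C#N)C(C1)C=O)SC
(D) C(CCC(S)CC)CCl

[#6][SX2H0][#6] describes an aliphatic sulfur bridging two carbons with no H on the sulfur (a thioether).
(A) has a thiol (-SH) but the sulfur has H1, not H0 bridging two carbons.
(B) has a methoxy ether (-OCH3) but the bridging atom is O, not S.
(C) contains a methylthio ether (-SCH3), which satisfies every atom and bond constraint.
(D) has a thiol (-SH) but the sulfur has H1, not H0 bridging two carbons.
So the answer is (C).

C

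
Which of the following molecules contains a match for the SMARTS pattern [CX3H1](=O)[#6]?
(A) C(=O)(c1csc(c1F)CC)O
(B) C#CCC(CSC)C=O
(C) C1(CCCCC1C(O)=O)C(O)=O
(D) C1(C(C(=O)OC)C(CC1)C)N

B

[CX3H1](=O)[#6] describes an sp2 carbon with one H, double-bonded to O and single-bonded to carbon (an aldehyde).
(A) has a carboxylic acid group (-C(=O)OH) but the carbonyl carbon has H0 and is bonded to O, not H1.
(B) contains an aldehyde (-CHO), which satisfies every atom and bond constraint.
(C) has a carboxylic acid group (-C(=O)OH) but the carbonyl carbon has H0 and is bonded to O, not H1.
(D) has a methyl-ester group (-C(=O)OCH3) but the carbonyl carbon has H0, not H1.
So the answer is (B).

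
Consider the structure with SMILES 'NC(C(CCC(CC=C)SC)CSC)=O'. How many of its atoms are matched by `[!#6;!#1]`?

The query [!#6;!#1] means: not carbon and not hydrogen — any heteroatom.
Check the 15 heavy atoms by environment: 11× C → no; 2× S → match; 1× O → match; 1× N → match.
Summing the matching environments: 2 + 1 + 1 = 4 matching atoms.

4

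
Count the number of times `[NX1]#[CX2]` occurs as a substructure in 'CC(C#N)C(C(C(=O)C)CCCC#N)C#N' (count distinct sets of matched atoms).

3

[NX1]#[CX2] is the SMARTS for a nitrile: a nitrogen triple-bonded to a two-connected carbon.
The molecule carries 3 separate instances of a nitrile (-C#N) meeting every constraint; each maps to a distinct set of atoms, giving 3 matches.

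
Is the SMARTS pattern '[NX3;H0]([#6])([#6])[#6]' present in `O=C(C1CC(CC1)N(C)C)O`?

Yes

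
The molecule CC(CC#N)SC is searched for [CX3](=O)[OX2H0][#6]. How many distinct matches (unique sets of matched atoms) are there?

0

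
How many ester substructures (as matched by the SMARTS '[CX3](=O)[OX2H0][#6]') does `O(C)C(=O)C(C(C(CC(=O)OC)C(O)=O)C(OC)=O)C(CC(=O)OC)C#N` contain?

4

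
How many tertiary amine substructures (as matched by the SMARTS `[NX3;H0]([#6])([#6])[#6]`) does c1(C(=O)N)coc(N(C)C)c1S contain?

1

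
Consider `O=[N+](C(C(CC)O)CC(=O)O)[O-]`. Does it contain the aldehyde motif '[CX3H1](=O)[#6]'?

No

The pattern [CX3H1](=O)[#6] describes an sp2 carbon with one H, double-bonded to O and single-bonded to carbon — an aldehyde.
The closest candidate here is a carboxylic acid group (-C(=O)OH), but the carbonyl carbon has H0 and is bonded to O, not H1. No other fragment satisfies the full query, so there is no match.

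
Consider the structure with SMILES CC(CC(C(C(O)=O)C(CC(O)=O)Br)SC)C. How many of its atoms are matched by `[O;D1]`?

4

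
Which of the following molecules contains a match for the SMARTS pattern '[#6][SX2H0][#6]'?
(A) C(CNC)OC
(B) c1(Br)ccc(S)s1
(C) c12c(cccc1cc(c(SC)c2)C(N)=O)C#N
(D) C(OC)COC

C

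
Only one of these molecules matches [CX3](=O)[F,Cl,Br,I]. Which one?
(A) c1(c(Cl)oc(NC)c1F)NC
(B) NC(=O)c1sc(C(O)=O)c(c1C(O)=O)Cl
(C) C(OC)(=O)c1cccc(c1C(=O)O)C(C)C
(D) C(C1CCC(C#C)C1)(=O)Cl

D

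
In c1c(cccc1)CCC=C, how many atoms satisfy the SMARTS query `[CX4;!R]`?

2

The query [CX4;!R] means: aliphatic carbon with four total connections, not in a ring.
Check the 10 heavy atoms by environment: 2× C (X4, acyclic) → match; 6× c (aromatic, X3, in 6-ring) → no; 2× C (X3, acyclic) → no.
That gives 2 matching atoms.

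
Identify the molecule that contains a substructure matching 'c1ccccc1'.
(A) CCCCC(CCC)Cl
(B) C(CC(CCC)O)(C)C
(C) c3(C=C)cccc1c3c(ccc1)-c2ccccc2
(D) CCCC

C

c1ccccc1 describes six aromatic carbons in a ring (a benzene ring).
(A) has a methyl group (-CH3) but no six-membered all-carbon aromatic ring is present.
(B) has a methyl group (-CH3) but no six-membered all-carbon aromatic ring is present.
(C) contains a phenyl ring, which satisfies every atom and bond constraint.
(D) has a methyl group (-CH3) but no six-membered all-carbon aromatic ring is present.
So the answer is (C).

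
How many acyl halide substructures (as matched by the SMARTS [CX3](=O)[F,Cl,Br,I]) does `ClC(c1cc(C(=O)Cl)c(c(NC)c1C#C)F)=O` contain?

2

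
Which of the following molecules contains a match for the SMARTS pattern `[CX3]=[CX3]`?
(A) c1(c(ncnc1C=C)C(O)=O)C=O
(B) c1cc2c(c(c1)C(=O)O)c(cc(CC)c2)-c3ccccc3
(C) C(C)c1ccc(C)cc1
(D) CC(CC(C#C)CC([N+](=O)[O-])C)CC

A

[CX3]=[CX3] describes a non-aromatic C=C double bond between two sp2 carbons (an alkene).
(A) contains a vinyl group (-CH=CH2), which satisfies every atom and bond constraint.
(B) has an ethyl group (-CH2CH3) but its C-C bond is a single bond between CX4 carbons, not CX3=CX3.
(C) has an ethyl group (-CH2CH3) but its C-C bond is a single bond between CX4 carbons, not CX3=CX3.
(D) has an ethyl group (-CH2CH3) but its C-C bond is a single bond between CX4 carbons, not CX3=CX3.
So the answer is (A).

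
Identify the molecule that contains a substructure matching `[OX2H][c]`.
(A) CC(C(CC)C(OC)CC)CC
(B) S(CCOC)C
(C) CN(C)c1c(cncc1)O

C

[OX2H][c] describes a hydroxyl oxygen attached to an aromatic carbon (a phenol).
(A) has a methoxy ether (-OCH3) but the oxygen has H0, not H1.
(B) has a methoxy ether (-OCH3) but the oxygen has H0, not H1.
(C) contains a hydroxyl group (-OH), which satisfies every atom and bond constraint.
So the answer is (C).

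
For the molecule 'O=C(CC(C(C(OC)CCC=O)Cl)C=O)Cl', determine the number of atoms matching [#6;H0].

1

Check the 16 heavy atoms by environment: 3× C (H2) → no; 5× C (H1) → no; 4× O (H0) → no; 1× C (H0) → match; 2× Cl (H0) → no; 1× C (H3) → no.
That gives 1 matching atom.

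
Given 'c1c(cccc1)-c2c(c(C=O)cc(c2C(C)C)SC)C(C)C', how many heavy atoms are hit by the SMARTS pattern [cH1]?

Check the 22 heavy atoms by environment: 6× c (aromatic, H0) → no; 6× c (aromatic, H1) → match; 3× C (H1) → no; 5× C (H3) → no; 1× O (H0) → no; 1× S (H0) → no.
That gives 6 matching atoms.

6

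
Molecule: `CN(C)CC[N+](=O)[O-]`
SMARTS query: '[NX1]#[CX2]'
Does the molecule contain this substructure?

The pattern [NX1]#[CX2] describes a nitrogen triple-bonded to a two-connected carbon — a nitrile.
The closest candidate here is a nitro group (-[N+](=O)[O-]), but there is no C#N triple bond. No other fragment satisfies the full query, so there is no match.

No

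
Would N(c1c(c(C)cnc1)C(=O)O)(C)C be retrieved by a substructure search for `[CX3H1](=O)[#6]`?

No

The pattern [CX3H1](=O)[#6] describes an sp2 carbon with one H, double-bonded to O and single-bonded to carbon — an aldehyde.
The closest candidate here is a carboxylic acid group (-C(=O)OH), but the carbonyl carbon has H0 and is bonded to O, not H1. No other fragment satisfies the full query, so there is no match.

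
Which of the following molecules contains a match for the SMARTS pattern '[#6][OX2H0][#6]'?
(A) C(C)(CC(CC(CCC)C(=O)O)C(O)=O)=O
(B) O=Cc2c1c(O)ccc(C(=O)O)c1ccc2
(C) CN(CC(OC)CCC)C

C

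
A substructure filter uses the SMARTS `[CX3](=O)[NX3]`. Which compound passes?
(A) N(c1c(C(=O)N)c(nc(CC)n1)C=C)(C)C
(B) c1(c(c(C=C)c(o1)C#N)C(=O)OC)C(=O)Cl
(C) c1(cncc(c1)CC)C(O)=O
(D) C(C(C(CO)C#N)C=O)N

A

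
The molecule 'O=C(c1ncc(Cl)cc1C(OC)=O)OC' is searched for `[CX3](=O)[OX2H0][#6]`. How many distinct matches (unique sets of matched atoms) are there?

[CX3](=O)[OX2H0][#6] is the SMARTS for an ester: a carbonyl carbon bonded to an oxygen that is itself bonded to carbon (no H on that O).
The molecule carries 2 separate instances of a methyl-ester group (-C(=O)OCH3) meeting every constraint; each maps to a distinct set of atoms, giving 2 matches.

2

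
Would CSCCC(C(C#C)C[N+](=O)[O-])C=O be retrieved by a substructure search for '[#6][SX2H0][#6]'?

Yes

The pattern [#6][SX2H0][#6] describes an aliphatic sulfur bridging two carbons with no H on the sulfur — a thioether.
The molecule carries a methylthio ether (-SCH3), whose atoms satisfy every constraint of the query, so the pattern matches.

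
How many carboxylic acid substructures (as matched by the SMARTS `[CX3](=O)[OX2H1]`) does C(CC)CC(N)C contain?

0

[CX3](=O)[OX2H1] is the SMARTS for a carboxylic acid: an sp2 carbon double-bonded to O and single-bonded to an -OH oxygen.
No fragment in the molecule satisfies every constraint, giving 0 matches.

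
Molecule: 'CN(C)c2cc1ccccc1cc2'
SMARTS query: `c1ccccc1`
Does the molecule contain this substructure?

Yes

The pattern c1ccccc1 describes six aromatic carbons in a ring — a benzene ring.
The required atom environment is present in the molecule, so the pattern matches.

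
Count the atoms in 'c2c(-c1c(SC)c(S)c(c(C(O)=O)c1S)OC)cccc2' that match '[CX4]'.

The query [CX4] means: C with X4: aliphatic carbon with exactly 4 total connections (bonds + H).
Check the 21 heavy atoms by environment: 12× c (aromatic, X3) → no; 3× S (X2) → no; 2× C (X4) → match; 1× C (X3) → no; 1× O (X1) → no; 2× O (X2) → no.
That gives 2 matching atoms.

2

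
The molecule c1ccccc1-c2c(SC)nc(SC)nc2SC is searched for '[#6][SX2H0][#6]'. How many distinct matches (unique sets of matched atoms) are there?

[#6][SX2H0][#6] is the SMARTS for a thioether: an aliphatic sulfur bridging two carbons with no H on the sulfur.
The molecule carries 3 separate instances of a methylthio ether (-SCH3) meeting every constraint; each maps to a distinct set of atoms, giving 3 matches.

3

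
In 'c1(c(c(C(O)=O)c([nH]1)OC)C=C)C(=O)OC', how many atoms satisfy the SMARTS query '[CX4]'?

2

The query [CX4] means: C with X4: aliphatic carbon with exactly 4 total connections (bonds + H).
Check the 16 heavy atoms by environment: 1× n (aromatic, X3) → no; 4× c (aromatic, X3) → no; 4× C (X3) → no; 2× O (X1) → no; 3× O (X2) → no; 2× C (X4) → match.
That gives 2 matching atoms.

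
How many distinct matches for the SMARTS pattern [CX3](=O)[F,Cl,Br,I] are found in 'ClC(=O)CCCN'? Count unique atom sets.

1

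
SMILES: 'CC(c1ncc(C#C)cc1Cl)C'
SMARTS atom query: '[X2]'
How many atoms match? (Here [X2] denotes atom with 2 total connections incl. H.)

Check the 12 heavy atoms by environment: 1× n (aromatic, X2) → match; 5× c (aromatic, X3) → no; 3× C (X4) → no; 1× Cl (X1) → no; 2× C (X2) → match.
Summing the matching environments: 1 + 2 = 3 matching atoms.

3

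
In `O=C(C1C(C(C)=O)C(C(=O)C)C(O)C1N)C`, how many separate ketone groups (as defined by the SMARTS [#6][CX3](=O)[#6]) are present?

[#6][CX3](=O)[#6] is the SMARTS for a ketone: a carbonyl carbon (no H) flanked by two carbons.
The molecule carries 3 separate instances of an acetyl/ketone group (-C(=O)CH3) meeting every constraint; each maps to a distinct set of atoms, giving 3 matches.

3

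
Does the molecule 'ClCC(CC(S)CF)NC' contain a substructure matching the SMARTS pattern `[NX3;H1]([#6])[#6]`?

Yes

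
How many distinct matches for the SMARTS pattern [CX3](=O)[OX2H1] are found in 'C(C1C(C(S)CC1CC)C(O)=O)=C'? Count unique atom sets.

1

[CX3](=O)[OX2H1] is the SMARTS for a carboxylic acid: an sp2 carbon double-bonded to O and single-bonded to an -OH oxygen.
Exactly one fragment in the molecule meets all constraints, giving 1 match.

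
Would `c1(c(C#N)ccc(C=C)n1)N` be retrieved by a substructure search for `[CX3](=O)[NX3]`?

No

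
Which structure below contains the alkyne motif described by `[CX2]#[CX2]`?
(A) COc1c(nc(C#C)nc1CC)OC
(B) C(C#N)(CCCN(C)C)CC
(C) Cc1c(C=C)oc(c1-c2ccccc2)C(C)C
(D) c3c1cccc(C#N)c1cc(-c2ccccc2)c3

A

[CX2]#[CX2] describes a carbon-carbon triple bond (an alkyne).
(A) contains an ethynyl group (-C#CH), which satisfies every atom and bond constraint.
(B) has a nitrile (-C#N) but the triple bond is C#N, not C#C.
(C) has a vinyl group (-CH=CH2) but the C=C is a double bond; both carbons are CX3, not CX2.
(D) has a nitrile (-C#N) but the triple bond is C#N, not C#C.
So the answer is (A).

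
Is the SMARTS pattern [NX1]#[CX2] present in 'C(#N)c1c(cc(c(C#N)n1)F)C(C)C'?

Yes

The pattern [NX1]#[CX2] describes a nitrogen triple-bonded to a two-connected carbon — a nitrile.
The molecule carries a nitrile (-C#N), whose atoms satisfy every constraint of the query, so the pattern matches.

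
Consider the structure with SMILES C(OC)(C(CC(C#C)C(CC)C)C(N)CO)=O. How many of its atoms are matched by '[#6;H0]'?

Check the 17 heavy atoms by environment: 3× C (H2) → no; 5× C (H1) → no; 3× C (H3) → no; 1× N (H2) → no; 2× C (H0) → match; 2× O (H0) → no; 1× O (H1) → no.
That gives 2 matching atoms.

2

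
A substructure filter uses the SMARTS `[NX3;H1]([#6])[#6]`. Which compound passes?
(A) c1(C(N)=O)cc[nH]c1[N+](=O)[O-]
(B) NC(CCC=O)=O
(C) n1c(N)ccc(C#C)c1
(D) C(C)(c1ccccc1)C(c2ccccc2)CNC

D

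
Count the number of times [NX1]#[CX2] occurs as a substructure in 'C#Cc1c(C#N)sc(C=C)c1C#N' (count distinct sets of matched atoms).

[NX1]#[CX2] is the SMARTS for a nitrile: a nitrogen triple-bonded to a two-connected carbon.
The molecule carries 2 separate instances of a nitrile (-C#N) meeting every constraint; each maps to a distinct set of atoms, giving 2 matches.

2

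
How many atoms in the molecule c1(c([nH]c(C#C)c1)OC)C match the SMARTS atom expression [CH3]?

2

Check the 10 heavy atoms by environment: 1× n (aromatic, H1) → no; 3× c (aromatic, H0) → no; 1× c (aromatic, H1) → no; 1× O (H0) → no; 2× C (H3) → match; 1× C (H0) → no; 1× C (H1) → no.
That gives 2 matching atoms.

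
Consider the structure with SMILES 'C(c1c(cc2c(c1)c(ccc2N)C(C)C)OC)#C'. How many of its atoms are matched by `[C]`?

The query [C] means: uppercase C matches aliphatic (non-aromatic) carbon only.
Check the 18 heavy atoms by environment: 10× c (aromatic) → no; 6× C → match; 1× O → no; 1× N → no.
That gives 6 matching atoms.

6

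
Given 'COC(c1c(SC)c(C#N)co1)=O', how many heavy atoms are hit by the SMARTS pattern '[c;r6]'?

0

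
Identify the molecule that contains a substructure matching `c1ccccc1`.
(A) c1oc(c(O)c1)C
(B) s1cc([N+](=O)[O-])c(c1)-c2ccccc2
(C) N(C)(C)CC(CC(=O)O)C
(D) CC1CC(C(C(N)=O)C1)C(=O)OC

B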